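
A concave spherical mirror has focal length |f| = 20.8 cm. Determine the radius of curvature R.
R = 2|f| = 41.6 cm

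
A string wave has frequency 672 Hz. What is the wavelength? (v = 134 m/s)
λ = v/f = 0.1994 m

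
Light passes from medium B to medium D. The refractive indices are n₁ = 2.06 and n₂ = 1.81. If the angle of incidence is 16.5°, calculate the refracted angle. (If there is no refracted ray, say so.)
sin θ₂ = (n₁/n₂)·sin θ₁ = 0.3232 → θ₂ = 18.86°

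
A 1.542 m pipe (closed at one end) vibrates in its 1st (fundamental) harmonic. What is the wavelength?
λₙ = 4L/n = 6.168 m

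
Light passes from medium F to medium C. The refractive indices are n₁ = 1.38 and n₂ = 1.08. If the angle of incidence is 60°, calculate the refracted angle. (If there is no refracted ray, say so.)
sin θ₂ = (n₁/n₂)·sin θ₁ = 1.107 > 1, so there is no refracted ray — the light undergoes total internal reflection.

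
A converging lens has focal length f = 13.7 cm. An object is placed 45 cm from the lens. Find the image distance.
1/di = 1/f − 1/do → di = 19.7 cm (real image)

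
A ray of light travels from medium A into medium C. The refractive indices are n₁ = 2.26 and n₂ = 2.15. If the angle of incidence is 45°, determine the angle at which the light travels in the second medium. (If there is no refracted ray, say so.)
sin θ₂ = (n₁/n₂)·sin θ₁ = 0.7433 → θ₂ = 48.01°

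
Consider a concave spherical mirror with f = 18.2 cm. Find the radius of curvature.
R = 2|f| = 36.4 cm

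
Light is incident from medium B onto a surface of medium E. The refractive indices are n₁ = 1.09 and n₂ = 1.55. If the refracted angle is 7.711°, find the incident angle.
sin θ₁ = (n₂/n₁)·sin θ₂ → θ₁ = 11°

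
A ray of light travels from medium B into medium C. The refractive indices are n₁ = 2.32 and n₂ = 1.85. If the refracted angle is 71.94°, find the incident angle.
sin θ₁ = (n₂/n₁)·sin θ₂ → θ₁ = 49.3°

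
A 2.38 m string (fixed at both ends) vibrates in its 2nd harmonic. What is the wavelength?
λₙ = 2L/n = 2.38 m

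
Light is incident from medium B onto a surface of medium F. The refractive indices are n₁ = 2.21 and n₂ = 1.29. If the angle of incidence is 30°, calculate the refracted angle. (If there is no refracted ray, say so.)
sin θ₂ = (n₁/n₂)·sin θ₁ = 0.8566 → θ₂ = 58.94°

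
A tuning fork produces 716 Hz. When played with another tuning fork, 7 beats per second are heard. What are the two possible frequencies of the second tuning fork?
f₂ = 716 ± 7 Hz → 723 Hz or 709 Hz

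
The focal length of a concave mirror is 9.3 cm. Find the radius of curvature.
R = 2|f| = 18.6 cm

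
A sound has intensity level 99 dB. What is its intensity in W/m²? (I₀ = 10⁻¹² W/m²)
I = I₀·10^(β/10) = 7.94 × 10⁻³ W/m²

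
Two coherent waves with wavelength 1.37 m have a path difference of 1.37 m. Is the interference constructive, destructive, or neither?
constructive — path difference = 1λ, a whole number of wavelengths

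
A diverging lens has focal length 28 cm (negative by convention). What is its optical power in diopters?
P = 1/f = -3.571 D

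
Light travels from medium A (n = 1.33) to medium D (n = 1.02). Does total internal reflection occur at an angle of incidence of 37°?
θc = arcsin(n₂/n₁) = 50.08°; 37° < θc, so no — the ray refracts.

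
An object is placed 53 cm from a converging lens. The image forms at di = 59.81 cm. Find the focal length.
1/f = 1/do + 1/di → f = 28.1 cm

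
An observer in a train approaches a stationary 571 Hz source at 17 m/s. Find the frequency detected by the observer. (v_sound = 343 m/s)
f_obs = f·(v + v_o)/v = 599.3 Hz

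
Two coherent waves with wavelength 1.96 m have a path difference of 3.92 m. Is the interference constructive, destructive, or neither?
constructive — path difference = 2λ, a whole number of wavelengths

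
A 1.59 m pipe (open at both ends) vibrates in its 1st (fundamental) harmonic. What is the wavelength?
λₙ = 2L/n = 3.18 m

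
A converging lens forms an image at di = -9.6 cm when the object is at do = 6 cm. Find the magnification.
M = −di/do = 1.6 (upright image)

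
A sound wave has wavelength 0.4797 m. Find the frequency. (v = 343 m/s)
f = v/λ = 715 Hz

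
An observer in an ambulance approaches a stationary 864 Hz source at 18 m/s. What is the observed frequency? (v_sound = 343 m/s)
f_obs = f·(v + v_o)/v = 909.3 Hz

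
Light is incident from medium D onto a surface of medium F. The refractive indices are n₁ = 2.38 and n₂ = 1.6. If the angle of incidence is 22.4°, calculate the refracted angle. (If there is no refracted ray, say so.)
sin θ₂ = (n₁/n₂)·sin θ₁ = 0.5668 → θ₂ = 34.53°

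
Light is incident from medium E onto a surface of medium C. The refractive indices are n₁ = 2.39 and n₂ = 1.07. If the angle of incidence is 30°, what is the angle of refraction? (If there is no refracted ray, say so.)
sin θ₂ = (n₁/n₂)·sin θ₁ = 1.117 > 1, so there is no refracted ray — the light undergoes total internal reflection.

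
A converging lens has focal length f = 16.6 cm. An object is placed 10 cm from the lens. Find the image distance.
1/di = 1/f − 1/do → di = -25.15 cm (virtual image)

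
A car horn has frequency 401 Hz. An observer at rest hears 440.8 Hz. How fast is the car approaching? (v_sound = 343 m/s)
v_s = v·(1 − f/f_obs) = 30.97 m/s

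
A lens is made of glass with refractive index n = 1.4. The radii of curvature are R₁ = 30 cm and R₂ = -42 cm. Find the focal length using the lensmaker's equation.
1/f = (n − 1)(1/R₁ − 1/R₂) → f = 43.75 cm (converging lens)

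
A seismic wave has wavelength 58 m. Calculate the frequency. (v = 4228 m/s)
f = v/λ = 72.9 Hz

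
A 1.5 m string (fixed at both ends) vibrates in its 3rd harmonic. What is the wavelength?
λₙ = 2L/n = 1 m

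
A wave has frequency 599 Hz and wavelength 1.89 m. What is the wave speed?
v = fλ = 1132 m/s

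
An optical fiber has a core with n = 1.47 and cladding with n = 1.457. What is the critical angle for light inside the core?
θc = arcsin(n_cladding/n_core) = 82.37°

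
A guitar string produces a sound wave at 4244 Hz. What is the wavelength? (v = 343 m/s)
λ = v/f = 0.08082 m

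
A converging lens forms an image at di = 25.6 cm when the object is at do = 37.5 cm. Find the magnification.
M = −di/do = -0.6827 (inverted image)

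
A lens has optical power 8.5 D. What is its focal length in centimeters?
f = 1/P = 11.76 cm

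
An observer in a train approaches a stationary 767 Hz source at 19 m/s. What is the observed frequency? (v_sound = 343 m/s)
f_obs = f·(v + v_o)/v = 809.5 Hz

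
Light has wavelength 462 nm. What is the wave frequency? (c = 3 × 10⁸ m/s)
f = c/λ = 6.494 × 10¹⁴ Hz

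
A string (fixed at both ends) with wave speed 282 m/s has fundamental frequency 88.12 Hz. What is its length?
L = v/(2f₁) = 1.6 m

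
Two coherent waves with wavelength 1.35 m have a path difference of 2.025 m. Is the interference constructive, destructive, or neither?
destructive — path difference = 1.5λ, an odd multiple of λ/2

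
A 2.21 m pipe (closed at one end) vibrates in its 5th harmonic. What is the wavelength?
λₙ = 4L/n = 1.768 m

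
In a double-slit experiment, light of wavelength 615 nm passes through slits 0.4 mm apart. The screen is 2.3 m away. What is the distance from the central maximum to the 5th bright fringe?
y = mλL/d = 17.68 mm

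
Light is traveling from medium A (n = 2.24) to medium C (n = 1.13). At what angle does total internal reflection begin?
θc = arcsin(n₂/n₁) = 30.3°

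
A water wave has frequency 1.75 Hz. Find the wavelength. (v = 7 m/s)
λ = v/f = 4 m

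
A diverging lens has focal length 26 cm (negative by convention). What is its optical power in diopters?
P = 1/f = -3.846 D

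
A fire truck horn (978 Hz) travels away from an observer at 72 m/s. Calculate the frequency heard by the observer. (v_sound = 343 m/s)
f_obs = f·v/(v + v_s) = 808.3 Hz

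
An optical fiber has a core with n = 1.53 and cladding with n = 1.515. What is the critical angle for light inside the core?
θc = arcsin(n_cladding/n_core) = 81.97°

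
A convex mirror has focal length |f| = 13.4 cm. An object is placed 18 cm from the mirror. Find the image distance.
f = −13.4 cm (convex); 1/di = 1/f − 1/do → di = -7.682 cm (virtual image, behind mirror)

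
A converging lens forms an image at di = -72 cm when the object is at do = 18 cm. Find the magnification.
M = −di/do = 4 (upright image)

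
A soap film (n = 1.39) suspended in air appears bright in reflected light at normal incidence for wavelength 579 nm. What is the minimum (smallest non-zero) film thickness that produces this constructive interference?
2nt = (m − ½)λ with m = 1 → t = (m − ½)λ/(2n) = 104.1 nm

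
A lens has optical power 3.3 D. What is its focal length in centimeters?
f = 1/P = 30.3 cm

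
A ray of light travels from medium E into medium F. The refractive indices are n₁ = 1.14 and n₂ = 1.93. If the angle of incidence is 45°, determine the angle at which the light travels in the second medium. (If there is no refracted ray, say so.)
sin θ₂ = (n₁/n₂)·sin θ₁ = 0.4177 → θ₂ = 24.69°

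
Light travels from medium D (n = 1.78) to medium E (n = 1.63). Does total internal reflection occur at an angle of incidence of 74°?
θc = arcsin(n₂/n₁) = 66.31°; 74° > θc, so yes — total internal reflection.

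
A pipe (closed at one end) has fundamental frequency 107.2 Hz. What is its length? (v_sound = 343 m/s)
L = v/(4f₁) = 0.7999 m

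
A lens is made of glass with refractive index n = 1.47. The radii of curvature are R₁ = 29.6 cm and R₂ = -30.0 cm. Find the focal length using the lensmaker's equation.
1/f = (n − 1)(1/R₁ − 1/R₂) → f = 31.7 cm (converging lens)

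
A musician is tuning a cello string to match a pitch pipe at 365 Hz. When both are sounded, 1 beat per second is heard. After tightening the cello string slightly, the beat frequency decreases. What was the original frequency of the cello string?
364 Hz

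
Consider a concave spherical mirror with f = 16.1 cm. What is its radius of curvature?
R = 2|f| = 32.2 cm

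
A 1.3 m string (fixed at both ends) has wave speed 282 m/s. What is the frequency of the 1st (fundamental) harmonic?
fₙ = nv/(2L) = 108.5 Hz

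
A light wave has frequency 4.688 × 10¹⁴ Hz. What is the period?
T = 1/f = 2.133 × 10⁻¹⁵ s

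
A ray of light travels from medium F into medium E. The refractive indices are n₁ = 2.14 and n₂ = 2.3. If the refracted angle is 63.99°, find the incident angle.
sin θ₁ = (n₂/n₁)·sin θ₂ → θ₁ = 75°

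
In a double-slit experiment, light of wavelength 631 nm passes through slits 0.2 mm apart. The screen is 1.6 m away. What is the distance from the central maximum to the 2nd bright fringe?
y = mλL/d = 10.1 mm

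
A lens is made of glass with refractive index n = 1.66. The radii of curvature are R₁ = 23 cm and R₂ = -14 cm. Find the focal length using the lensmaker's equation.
1/f = (n − 1)(1/R₁ − 1/R₂) → f = 13.19 cm (converging lens)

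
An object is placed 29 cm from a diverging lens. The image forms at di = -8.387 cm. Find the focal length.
1/f = 1/do + 1/di → f = -11.8 cm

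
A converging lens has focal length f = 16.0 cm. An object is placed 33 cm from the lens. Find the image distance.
1/di = 1/f − 1/do → di = 31.06 cm (real image)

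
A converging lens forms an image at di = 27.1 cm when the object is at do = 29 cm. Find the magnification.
M = −di/do = -0.9345 (inverted image)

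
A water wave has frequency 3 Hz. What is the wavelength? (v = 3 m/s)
λ = v/f = 1 m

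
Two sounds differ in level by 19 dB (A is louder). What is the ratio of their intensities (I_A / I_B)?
I_A/I_B = 10^(Δβ/10) = 79.43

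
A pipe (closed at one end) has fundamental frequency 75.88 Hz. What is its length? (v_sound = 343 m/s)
L = v/(4f₁) = 1.13 m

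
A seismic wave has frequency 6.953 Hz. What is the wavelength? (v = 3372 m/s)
λ = v/f = 485 m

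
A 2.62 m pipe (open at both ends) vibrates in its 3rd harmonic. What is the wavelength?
λₙ = 2L/n = 1.747 m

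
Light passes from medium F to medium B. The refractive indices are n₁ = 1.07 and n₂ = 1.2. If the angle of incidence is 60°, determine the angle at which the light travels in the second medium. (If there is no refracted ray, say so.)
sin θ₂ = (n₁/n₂)·sin θ₁ = 0.7722 → θ₂ = 50.55°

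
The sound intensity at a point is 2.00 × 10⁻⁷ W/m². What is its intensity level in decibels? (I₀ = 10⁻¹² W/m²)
β = 10·log₁₀(I/I₀) = 53.01 dB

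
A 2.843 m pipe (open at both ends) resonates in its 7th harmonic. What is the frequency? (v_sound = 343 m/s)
fₙ = nv/(2L) = 422.3 Hz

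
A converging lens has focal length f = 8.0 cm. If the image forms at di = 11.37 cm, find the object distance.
1/do = 1/f − 1/di → do = 26.99 cm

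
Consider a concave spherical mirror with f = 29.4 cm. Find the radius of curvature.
R = 2|f| = 58.8 cm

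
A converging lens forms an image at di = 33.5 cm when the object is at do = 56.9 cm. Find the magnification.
M = −di/do = -0.5888 (inverted image)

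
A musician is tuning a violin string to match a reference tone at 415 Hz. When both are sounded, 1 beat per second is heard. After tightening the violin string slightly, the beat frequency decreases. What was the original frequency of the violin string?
414 Hz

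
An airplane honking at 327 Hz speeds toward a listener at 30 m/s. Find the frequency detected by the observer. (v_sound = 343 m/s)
f_obs = f·v/(v − v_s) = 358.3 Hz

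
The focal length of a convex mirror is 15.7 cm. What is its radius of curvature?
R = 2|f| = 31.4 cm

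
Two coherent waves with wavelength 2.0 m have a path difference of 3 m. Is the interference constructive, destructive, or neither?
destructive — path difference = 1.5λ, an odd multiple of λ/2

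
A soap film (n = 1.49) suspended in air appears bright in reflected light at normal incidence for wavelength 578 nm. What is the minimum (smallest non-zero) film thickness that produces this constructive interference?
2nt = (m − ½)λ with m = 1 → t = (m − ½)λ/(2n) = 96.98 nm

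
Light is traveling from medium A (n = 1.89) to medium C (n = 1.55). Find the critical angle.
θc = arcsin(n₂/n₁) = 55.1°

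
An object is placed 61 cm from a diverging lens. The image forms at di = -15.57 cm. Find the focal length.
1/f = 1/do + 1/di → f = -20.91 cm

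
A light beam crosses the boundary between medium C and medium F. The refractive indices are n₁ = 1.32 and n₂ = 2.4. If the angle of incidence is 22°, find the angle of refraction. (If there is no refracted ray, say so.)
sin θ₂ = (n₁/n₂)·sin θ₁ = 0.206 → θ₂ = 11.89°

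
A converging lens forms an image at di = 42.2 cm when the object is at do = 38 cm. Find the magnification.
M = −di/do = -1.111 (inverted image)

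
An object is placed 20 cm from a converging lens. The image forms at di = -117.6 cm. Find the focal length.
1/f = 1/do + 1/di → f = 24.1 cm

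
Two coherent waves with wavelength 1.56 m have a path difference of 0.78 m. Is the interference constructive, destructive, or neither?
destructive — path difference = 0.5λ, an odd multiple of λ/2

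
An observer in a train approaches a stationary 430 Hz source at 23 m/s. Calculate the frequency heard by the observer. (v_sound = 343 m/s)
f_obs = f·(v + v_o)/v = 458.8 Hz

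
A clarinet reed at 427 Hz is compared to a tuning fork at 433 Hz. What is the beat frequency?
6 Hz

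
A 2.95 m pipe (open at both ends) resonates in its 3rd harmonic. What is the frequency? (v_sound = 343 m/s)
fₙ = nv/(2L) = 174.4 Hz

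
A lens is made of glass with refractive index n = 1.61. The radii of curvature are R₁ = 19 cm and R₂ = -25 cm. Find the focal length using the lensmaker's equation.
1/f = (n − 1)(1/R₁ − 1/R₂) → f = 17.7 cm (converging lens)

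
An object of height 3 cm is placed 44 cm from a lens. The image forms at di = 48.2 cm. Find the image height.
hi = (-di/do) × ho = -3.286 cm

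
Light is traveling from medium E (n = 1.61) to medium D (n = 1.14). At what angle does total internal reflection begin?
θc = arcsin(n₂/n₁) = 45.08°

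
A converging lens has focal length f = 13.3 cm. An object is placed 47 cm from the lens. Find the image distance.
1/di = 1/f − 1/do → di = 18.55 cm (real image)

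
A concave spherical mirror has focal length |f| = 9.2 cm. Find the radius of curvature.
R = 2|f| = 18.4 cm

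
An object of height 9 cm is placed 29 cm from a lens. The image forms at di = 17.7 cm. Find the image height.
hi = (-di/do) × ho = -5.493 cm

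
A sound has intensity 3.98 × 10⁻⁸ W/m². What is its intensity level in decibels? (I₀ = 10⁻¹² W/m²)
β = 10·log₁₀(I/I₀) = 46 dB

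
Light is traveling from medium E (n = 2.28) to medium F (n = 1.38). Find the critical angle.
θc = arcsin(n₂/n₁) = 37.25°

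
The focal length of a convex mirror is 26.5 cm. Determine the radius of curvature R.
R = 2|f| = 53 cm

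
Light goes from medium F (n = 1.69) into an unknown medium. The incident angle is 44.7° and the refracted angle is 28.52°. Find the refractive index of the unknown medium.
n₂ = n₁·sin θ₁ / sin θ₂ = 2.49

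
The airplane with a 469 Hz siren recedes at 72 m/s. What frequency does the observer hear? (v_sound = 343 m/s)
f_obs = f·v/(v + v_s) = 387.6 Hz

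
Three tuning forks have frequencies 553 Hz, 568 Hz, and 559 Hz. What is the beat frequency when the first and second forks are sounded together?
15 Hz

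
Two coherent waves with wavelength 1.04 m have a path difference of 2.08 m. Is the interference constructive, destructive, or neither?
constructive — path difference = 2λ, a whole number of wavelengths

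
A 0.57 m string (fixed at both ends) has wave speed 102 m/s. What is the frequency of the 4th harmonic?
fₙ = nv/(2L) = 357.9 Hz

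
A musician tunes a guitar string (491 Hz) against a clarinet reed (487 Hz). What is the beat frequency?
4 Hz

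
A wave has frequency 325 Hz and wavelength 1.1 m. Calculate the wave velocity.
v = fλ = 357.5 m/s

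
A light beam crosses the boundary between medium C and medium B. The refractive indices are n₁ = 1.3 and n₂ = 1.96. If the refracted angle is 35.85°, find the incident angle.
sin θ₁ = (n₂/n₁)·sin θ₂ → θ₁ = 62.01°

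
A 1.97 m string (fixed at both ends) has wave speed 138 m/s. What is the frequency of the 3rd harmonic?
fₙ = nv/(2L) = 105.1 Hz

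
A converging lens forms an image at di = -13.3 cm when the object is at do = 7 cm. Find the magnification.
M = −di/do = 1.9 (upright image)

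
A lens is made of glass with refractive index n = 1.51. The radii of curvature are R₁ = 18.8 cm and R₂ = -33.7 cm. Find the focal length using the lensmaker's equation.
1/f = (n − 1)(1/R₁ − 1/R₂) → f = 23.66 cm (converging lens)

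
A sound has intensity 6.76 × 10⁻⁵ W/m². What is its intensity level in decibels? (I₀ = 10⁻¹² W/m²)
β = 10·log₁₀(I/I₀) = 78.3 dB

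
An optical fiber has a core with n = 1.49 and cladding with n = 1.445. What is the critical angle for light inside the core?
θc = arcsin(n_cladding/n_core) = 75.88°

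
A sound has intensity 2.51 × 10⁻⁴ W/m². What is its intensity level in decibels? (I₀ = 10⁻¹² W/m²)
β = 10·log₁₀(I/I₀) = 84 dB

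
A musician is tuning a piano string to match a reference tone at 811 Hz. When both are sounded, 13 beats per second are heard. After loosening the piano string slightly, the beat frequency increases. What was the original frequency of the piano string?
798 Hz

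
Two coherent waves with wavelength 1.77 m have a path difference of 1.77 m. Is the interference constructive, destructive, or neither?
constructive — path difference = 1λ, a whole number of wavelengths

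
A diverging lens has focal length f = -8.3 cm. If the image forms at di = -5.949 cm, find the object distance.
1/do = 1/f − 1/di → do = 21 cm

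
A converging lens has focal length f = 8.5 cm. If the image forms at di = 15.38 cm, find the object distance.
1/do = 1/f − 1/di → do = 19 cm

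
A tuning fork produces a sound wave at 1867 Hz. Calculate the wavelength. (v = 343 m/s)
λ = v/f = 0.1837 m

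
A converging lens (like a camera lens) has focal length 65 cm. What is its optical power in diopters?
P = 1/f = 1.538 D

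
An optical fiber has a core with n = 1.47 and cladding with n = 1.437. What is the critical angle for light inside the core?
θc = arcsin(n_cladding/n_core) = 77.84°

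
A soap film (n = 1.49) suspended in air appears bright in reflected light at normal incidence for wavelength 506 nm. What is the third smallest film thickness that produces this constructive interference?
2nt = (m − ½)λ with m = 3 → t = (m − ½)λ/(2n) = 424.5 nm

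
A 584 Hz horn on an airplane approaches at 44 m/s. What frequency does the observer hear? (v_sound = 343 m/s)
f_obs = f·v/(v − v_s) = 669.9 Hz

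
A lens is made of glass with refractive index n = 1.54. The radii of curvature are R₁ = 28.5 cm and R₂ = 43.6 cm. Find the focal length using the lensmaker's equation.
1/f = (n − 1)(1/R₁ − 1/R₂) → f = 152.4 cm (converging lens)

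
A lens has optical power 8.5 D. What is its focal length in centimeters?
f = 1/P = 11.76 cm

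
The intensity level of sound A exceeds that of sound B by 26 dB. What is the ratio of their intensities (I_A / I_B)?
I_A/I_B = 10^(Δβ/10) = 398.1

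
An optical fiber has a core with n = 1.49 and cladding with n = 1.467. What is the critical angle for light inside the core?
θc = arcsin(n_cladding/n_core) = 79.92°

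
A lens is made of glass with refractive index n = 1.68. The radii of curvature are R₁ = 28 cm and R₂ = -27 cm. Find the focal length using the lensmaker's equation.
1/f = (n − 1)(1/R₁ − 1/R₂) → f = 20.21 cm (converging lens)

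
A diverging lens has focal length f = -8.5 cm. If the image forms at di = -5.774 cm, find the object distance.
1/do = 1/f − 1/di → do = 18 cm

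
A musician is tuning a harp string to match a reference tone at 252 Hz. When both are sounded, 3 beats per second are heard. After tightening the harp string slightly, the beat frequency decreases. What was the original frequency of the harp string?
249 Hz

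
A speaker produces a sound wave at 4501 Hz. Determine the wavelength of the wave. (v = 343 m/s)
λ = v/f = 0.07621 m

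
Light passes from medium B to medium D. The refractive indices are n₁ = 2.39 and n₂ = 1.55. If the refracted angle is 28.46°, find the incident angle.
sin θ₁ = (n₂/n₁)·sin θ₂ → θ₁ = 18°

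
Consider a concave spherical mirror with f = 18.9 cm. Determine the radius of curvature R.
R = 2|f| = 37.8 cm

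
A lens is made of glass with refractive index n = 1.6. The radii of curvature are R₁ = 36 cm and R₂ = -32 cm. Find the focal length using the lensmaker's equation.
1/f = (n − 1)(1/R₁ − 1/R₂) → f = 28.24 cm (converging lens)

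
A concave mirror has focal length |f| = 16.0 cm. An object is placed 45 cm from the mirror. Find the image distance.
f = +16.0 cm (concave); 1/di = 1/f − 1/do → di = 24.83 cm (real image, in front of mirror)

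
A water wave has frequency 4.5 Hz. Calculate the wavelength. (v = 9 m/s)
λ = v/f = 2 m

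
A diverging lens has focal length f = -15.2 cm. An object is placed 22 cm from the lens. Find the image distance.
1/di = 1/f − 1/do → di = -8.989 cm (virtual image)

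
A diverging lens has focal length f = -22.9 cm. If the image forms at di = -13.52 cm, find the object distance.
1/do = 1/f − 1/di → do = 33.01 cm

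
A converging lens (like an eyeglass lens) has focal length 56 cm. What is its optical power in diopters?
P = 1/f = 1.786 D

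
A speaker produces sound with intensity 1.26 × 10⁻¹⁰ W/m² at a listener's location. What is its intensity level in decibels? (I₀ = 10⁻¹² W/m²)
β = 10·log₁₀(I/I₀) = 21 dB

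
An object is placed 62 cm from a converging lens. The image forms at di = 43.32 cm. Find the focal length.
1/f = 1/do + 1/di → f = 25.5 cm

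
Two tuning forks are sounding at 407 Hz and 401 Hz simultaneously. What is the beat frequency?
6 Hz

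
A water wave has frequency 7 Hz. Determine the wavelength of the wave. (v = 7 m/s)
λ = v/f = 1 m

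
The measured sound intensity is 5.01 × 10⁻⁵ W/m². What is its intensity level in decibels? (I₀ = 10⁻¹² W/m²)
β = 10·log₁₀(I/I₀) = 77 dB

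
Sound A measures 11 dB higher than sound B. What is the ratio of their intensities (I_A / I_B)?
I_A/I_B = 10^(Δβ/10) = 12.59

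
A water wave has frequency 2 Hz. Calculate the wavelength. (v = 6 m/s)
λ = v/f = 3 m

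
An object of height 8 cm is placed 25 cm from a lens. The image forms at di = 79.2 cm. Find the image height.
hi = (-di/do) × ho = -25.34 cm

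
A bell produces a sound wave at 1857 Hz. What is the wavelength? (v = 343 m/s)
λ = v/f = 0.1847 m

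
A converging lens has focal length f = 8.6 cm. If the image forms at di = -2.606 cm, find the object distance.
1/do = 1/f − 1/di → do = 2 cm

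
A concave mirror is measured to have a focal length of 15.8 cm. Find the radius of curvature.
R = 2|f| = 31.6 cm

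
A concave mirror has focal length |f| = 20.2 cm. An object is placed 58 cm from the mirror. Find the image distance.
f = +20.2 cm (concave); 1/di = 1/f − 1/do → di = 30.99 cm (real image, in front of mirror)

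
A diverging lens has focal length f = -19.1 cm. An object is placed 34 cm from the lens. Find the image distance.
1/di = 1/f − 1/do → di = -12.23 cm (virtual image)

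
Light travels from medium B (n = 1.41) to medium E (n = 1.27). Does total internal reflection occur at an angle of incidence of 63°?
θc = arcsin(n₂/n₁) = 64.25°; 63° < θc, so no — the ray refracts.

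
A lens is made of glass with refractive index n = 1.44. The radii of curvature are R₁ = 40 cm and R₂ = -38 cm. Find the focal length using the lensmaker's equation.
1/f = (n − 1)(1/R₁ − 1/R₂) → f = 44.29 cm (converging lens)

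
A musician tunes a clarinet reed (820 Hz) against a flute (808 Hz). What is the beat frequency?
12 Hz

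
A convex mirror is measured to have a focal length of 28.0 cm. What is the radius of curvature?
R = 2|f| = 56 cm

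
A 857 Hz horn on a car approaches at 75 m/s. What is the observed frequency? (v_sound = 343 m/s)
f_obs = f·v/(v − v_s) = 1097 Hz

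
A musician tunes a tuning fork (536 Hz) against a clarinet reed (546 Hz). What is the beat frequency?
10 Hz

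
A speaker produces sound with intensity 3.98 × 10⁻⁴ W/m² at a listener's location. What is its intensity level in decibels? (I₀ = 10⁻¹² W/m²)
β = 10·log₁₀(I/I₀) = 86 dB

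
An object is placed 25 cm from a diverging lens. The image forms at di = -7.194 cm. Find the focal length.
1/f = 1/do + 1/di → f = -10.1 cm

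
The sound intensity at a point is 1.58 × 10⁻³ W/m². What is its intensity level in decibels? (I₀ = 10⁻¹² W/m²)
β = 10·log₁₀(I/I₀) = 91.99 dB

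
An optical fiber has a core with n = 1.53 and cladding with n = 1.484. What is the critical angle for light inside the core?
θc = arcsin(n_cladding/n_core) = 75.91°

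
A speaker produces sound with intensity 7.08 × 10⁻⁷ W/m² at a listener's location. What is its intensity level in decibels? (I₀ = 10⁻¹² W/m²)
β = 10·log₁₀(I/I₀) = 58.5 dB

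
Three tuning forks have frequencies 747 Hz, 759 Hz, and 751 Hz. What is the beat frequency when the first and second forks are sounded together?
12 Hz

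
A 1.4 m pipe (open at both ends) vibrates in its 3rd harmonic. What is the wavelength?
λₙ = 2L/n = 0.9333 m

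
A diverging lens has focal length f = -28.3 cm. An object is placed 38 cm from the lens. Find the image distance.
1/di = 1/f − 1/do → di = -16.22 cm (virtual image)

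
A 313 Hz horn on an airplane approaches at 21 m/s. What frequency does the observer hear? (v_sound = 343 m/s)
f_obs = f·v/(v − v_s) = 333.4 Hz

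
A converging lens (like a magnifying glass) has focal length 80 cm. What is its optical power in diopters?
P = 1/f = 1.25 D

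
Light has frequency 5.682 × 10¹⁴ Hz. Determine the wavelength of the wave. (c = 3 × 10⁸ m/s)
λ = c/f = 528 nm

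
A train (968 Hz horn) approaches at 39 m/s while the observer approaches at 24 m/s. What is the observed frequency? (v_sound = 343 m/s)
f_obs = f·(v + v_o)/(v − v_s) = 1169 Hz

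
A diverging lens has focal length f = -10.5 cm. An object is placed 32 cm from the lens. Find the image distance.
1/di = 1/f − 1/do → di = -7.906 cm (virtual image)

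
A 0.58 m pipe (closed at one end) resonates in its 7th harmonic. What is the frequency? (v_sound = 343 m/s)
fₙ = nv/(4L) = 1035 Hz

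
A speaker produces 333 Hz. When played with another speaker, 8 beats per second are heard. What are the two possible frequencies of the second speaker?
f₂ = 333 ± 8 Hz → 341 Hz or 325 Hz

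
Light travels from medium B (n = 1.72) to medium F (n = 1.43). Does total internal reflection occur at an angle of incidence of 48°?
θc = arcsin(n₂/n₁) = 56.24°; 48° < θc, so no — the ray refracts.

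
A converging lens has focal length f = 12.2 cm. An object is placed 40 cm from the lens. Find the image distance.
1/di = 1/f − 1/do → di = 17.55 cm (real image)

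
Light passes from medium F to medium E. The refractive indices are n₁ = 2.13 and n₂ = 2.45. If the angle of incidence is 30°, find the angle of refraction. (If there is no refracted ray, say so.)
sin θ₂ = (n₁/n₂)·sin θ₁ = 0.4347 → θ₂ = 25.77°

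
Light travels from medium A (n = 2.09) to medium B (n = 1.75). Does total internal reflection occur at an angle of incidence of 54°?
θc = arcsin(n₂/n₁) = 56.86°; 54° < θc, so no — the ray refracts.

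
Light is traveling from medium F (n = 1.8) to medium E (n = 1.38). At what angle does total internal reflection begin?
θc = arcsin(n₂/n₁) = 50.06°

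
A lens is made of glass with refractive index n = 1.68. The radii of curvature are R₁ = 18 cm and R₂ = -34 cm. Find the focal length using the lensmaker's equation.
1/f = (n − 1)(1/R₁ − 1/R₂) → f = 17.31 cm (converging lens)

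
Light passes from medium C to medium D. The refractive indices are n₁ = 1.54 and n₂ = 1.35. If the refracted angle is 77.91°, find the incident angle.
sin θ₁ = (n₂/n₁)·sin θ₂ → θ₁ = 59°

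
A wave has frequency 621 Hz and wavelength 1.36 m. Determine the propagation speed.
v = fλ = 844.6 m/s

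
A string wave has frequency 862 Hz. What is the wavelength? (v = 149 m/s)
λ = v/f = 0.1729 m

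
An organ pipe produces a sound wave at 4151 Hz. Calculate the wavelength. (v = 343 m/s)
λ = v/f = 0.08263 m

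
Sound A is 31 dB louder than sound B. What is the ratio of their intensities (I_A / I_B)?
I_A/I_B = 10^(Δβ/10) = 1259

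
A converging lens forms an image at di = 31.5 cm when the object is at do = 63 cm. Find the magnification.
M = −di/do = -0.5 (inverted image)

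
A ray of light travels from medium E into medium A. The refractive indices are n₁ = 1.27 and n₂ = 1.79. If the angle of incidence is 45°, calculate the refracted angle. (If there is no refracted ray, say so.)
sin θ₂ = (n₁/n₂)·sin θ₁ = 0.5017 → θ₂ = 30.11°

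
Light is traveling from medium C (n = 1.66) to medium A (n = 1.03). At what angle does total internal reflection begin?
θc = arcsin(n₂/n₁) = 38.35°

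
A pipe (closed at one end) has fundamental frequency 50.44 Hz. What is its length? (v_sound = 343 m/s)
L = v/(4f₁) = 1.7 m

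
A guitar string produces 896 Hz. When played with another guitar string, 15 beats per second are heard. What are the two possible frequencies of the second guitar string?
f₂ = 896 ± 15 Hz → 911 Hz or 881 Hz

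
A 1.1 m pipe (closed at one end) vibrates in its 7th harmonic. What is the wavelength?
λₙ = 4L/n = 0.6286 m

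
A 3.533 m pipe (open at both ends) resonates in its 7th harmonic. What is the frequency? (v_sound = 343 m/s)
fₙ = nv/(2L) = 339.8 Hz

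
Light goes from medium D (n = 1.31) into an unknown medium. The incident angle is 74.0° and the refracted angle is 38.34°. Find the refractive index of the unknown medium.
n₂ = n₁·sin θ₁ / sin θ₂ = 2.03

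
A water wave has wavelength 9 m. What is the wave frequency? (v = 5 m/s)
f = v/λ = 0.5556 Hz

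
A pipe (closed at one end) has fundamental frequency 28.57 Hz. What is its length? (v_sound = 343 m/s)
L = v/(4f₁) = 3.001 m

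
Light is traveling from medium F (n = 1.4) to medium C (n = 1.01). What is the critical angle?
θc = arcsin(n₂/n₁) = 46.17°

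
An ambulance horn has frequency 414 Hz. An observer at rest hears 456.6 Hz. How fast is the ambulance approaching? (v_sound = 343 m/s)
v_s = v·(1 − f/f_obs) = 32 m/s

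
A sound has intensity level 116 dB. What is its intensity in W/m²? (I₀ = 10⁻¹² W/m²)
I = I₀·10^(β/10) = 3.98 × 10⁻¹ W/m²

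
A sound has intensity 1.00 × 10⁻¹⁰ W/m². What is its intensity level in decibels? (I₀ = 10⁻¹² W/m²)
β = 10·log₁₀(I/I₀) = 20 dB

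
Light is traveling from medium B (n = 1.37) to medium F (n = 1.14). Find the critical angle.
θc = arcsin(n₂/n₁) = 56.32°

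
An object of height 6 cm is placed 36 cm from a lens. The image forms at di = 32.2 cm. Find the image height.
hi = (-di/do) × ho = -5.367 cm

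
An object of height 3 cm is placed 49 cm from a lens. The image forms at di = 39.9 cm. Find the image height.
hi = (-di/do) × ho = -2.443 cm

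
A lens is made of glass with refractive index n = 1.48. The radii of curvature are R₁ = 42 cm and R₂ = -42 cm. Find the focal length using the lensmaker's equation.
1/f = (n − 1)(1/R₁ − 1/R₂) → f = 43.75 cm (converging lens)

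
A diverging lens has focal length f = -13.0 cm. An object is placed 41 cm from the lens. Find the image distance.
1/di = 1/f − 1/do → di = -9.87 cm (virtual image)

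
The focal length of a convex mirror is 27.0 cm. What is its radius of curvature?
R = 2|f| = 54 cm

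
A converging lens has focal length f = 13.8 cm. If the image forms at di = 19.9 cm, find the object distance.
1/do = 1/f − 1/di → do = 45.02 cm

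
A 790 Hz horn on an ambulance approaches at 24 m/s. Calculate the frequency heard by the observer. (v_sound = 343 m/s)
f_obs = f·v/(v − v_s) = 849.4 Hz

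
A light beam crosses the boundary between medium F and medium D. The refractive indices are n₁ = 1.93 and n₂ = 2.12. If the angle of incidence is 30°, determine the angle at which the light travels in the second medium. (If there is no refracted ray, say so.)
sin θ₂ = (n₁/n₂)·sin θ₁ = 0.4552 → θ₂ = 27.08°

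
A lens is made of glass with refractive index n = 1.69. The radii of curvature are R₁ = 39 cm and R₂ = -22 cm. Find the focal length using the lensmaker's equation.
1/f = (n − 1)(1/R₁ − 1/R₂) → f = 20.38 cm (converging lens)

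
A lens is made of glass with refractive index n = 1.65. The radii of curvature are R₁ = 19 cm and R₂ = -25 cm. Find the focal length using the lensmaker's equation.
1/f = (n − 1)(1/R₁ − 1/R₂) → f = 16.61 cm (converging lens)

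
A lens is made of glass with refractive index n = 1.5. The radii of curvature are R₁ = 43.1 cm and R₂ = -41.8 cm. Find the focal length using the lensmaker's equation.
1/f = (n − 1)(1/R₁ − 1/R₂) → f = 42.44 cm (converging lens)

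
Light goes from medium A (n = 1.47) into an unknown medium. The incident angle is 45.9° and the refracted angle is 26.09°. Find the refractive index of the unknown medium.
n₂ = n₁·sin θ₁ / sin θ₂ = 2.4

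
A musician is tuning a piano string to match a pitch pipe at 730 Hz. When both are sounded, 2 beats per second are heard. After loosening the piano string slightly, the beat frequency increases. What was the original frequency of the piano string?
728 Hz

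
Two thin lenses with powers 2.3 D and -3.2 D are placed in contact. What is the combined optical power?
P_total = P₁ + P₂ = -0.9 D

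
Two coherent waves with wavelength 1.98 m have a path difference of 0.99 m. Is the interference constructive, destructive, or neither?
destructive — path difference = 0.5λ, an odd multiple of λ/2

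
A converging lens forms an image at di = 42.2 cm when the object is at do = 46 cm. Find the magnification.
M = −di/do = -0.9174 (inverted image)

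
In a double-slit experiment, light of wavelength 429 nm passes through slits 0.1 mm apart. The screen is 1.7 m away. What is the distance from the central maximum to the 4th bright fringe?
y = mλL/d = 29.17 mm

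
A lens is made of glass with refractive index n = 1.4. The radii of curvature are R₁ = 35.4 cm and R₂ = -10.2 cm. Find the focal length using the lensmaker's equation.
1/f = (n − 1)(1/R₁ − 1/R₂) → f = 19.8 cm (converging lens)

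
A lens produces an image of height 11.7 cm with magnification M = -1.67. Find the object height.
ho = |hi|/|M| = 7.006 cm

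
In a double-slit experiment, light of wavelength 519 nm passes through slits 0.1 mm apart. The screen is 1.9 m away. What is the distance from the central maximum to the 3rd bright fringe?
y = mλL/d = 29.58 mm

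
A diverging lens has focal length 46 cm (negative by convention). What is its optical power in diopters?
P = 1/f = -2.174 D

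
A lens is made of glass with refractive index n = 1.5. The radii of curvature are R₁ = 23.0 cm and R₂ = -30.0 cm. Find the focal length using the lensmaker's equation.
1/f = (n − 1)(1/R₁ − 1/R₂) → f = 26.04 cm (converging lens)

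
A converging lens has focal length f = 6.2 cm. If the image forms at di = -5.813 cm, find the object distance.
1/do = 1/f − 1/di → do = 3 cm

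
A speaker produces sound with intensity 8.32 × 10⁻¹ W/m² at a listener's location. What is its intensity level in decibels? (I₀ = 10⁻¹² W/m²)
β = 10·log₁₀(I/I₀) = 119.2 dB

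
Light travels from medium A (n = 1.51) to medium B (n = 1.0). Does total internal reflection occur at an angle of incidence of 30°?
θc = arcsin(n₂/n₁) = 41.47°; 30° < θc, so no — the ray refracts.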